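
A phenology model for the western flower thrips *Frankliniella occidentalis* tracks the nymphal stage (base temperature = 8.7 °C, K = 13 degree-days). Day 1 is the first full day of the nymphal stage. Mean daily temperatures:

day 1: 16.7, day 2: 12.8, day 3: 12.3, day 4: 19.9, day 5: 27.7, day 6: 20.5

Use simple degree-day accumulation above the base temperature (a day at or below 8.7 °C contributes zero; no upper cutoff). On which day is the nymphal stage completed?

Daily DD above 8.7 °C: 8.0, 4.1, 3.6, 11.2, 19.0, 11.8.
Cumulative: 8.0, 12.1, 15.7, 26.9, 45.9, 57.7.
The total first reaches 13 DD on day 3.

day 3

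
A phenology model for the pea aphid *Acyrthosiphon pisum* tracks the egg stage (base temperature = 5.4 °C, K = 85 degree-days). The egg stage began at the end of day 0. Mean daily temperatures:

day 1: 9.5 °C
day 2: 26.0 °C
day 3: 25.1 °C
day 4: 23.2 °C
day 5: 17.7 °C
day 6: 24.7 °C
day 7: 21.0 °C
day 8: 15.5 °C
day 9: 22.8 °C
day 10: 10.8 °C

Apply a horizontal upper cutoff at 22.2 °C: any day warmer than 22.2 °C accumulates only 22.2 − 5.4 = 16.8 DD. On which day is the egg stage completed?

Daily DD above 5.4 °C (capped at 16.8): 4.1, 16.8, 16.8, 16.8, 12.3, 16.8, 15.6, 10.1, 16.8, 5.4.
Cumulative: 4.1, 20.9, 37.7, 54.5, 66.8, 83.6, 99.2, 109.3, 126.1, 131.5.
The total first reaches 85 DD on day 7.

day 7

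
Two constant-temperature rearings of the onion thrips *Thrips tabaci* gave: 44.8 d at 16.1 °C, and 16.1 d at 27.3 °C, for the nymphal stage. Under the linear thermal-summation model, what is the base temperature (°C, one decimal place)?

9.8 °C

Linear rate model ⇒ the product D·(T − T_b) is constant across temperatures.
44.8·(16.1 − T_b) = 16.1·(27.3 − T_b)
T_b = (44.8·16.1 − 16.1·27.3) / (44.8 − 16.1) = 281.75 / 28.7 = 9.817 °C ≈ 9.8 °C.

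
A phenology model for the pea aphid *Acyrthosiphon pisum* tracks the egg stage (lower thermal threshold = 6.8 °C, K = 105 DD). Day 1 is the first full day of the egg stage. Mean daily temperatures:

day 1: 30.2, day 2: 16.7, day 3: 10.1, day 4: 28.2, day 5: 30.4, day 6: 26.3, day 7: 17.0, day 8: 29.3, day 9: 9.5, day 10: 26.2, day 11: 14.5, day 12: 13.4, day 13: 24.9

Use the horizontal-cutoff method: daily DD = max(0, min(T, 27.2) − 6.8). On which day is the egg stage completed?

Daily DD above 6.8 °C (capped at 20.4): 20.4, 9.9, 3.3, 20.4, 20.4, 19.5, 10.2, 20.4, 2.7, 19.4, 7.7, 6.6, 18.1.
Cumulative: 20.4, 30.3, 33.6, 54.0, 74.4, 93.9, 104.1, 124.5, 127.2, 146.6, 154.3, 160.9, 179.0.
The total first reaches 105 DD on day 8.

day 8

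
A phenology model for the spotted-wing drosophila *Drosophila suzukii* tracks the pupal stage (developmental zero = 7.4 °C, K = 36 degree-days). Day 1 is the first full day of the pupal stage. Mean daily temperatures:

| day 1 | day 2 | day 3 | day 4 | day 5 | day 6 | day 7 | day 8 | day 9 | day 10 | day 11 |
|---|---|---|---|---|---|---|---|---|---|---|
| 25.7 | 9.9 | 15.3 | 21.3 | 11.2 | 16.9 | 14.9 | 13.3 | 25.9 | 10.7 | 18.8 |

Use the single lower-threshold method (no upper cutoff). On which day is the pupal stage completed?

Daily DD above 7.4 °C: 18.3, 2.5, 7.9, 13.9, 3.8, 9.5, 7.5, 5.9, 18.5, 3.3, 11.4.
Cumulative: 18.3, 20.8, 28.7, 42.6, 46.4, 55.9, 63.4, 69.3, 87.8, 91.1, 102.5.
The total first reaches 36 DD on day 4.

day 4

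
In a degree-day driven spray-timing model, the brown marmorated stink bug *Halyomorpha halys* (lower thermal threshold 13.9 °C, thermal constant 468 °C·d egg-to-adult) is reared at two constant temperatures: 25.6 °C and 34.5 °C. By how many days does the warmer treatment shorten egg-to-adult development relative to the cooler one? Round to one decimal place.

At 25.6 °C: 468 / (25.6 − 13.9) = 468 / 11.7 = 40.000 d.
At 34.5 °C: 468 / (34.5 − 13.9) = 468 / 20.6 = 22.718 d.
Difference = |40.000 − 22.718| = 17.282 ≈ 17.3 days.

17.3 days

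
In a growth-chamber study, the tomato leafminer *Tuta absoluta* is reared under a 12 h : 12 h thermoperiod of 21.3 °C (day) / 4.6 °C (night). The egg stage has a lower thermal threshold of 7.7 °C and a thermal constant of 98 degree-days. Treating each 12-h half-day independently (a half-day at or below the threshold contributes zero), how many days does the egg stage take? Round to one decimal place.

14.4 days

Day half: max(0, 21.3 − 7.7) × 0.5 = 13.6 × 0.5 = 6.80 DD.
Night half: max(0, 4.6 − 7.7) × 0.5 = 0.0 × 0.5 = 0.00 DD.
Per 24 h: 6.80 DD/day.
Duration = 98 / 6.80 = 14.412 ≈ 14.4 days.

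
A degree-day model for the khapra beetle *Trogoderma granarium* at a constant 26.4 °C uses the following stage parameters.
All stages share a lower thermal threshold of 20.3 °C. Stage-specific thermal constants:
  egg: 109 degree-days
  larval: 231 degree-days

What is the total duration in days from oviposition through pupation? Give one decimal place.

55.7 days

Daily accumulation at 26.4 °C = 26.4 − 20.3 = 6.1 DD/day.
Total K = 109 + 231 = 340 DD.
Total duration = 340 / 6.1 = 55.738 ≈ 55.7 days.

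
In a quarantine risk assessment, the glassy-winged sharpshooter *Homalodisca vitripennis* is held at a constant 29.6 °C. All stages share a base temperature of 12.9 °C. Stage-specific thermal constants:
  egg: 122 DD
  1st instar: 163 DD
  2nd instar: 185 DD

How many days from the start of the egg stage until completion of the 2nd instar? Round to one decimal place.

28.1 days

Daily accumulation at 29.6 °C = 29.6 − 12.9 = 16.7 DD/day.
Total K = 122 + 163 + 185 = 470 DD.
Total duration = 470 / 16.7 = 28.144 ≈ 28.1 days.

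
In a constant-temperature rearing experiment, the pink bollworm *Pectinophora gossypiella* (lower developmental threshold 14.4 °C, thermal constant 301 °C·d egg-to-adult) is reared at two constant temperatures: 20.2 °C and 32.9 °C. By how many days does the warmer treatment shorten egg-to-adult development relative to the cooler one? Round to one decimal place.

35.6 days

At 20.2 °C: 301 / (20.2 − 14.4) = 301 / 5.8 = 51.897 d.
At 32.9 °C: 301 / (32.9 − 14.4) = 301 / 18.5 = 16.270 d.
Difference = |51.897 − 16.270| = 35.626 ≈ 35.6 days.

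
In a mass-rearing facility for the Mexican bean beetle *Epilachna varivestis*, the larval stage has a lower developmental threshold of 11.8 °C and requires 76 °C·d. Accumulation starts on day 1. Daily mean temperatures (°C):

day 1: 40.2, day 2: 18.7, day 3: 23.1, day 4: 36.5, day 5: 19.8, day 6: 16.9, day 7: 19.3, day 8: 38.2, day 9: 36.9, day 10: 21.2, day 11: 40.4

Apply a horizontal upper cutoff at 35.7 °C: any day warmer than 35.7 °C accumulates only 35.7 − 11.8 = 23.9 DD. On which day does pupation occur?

day 6

Daily DD above 11.8 °C (capped at 23.9): 23.9, 6.9, 11.3, 23.9, 8.0, 5.1, 7.5, 23.9, 23.9, 9.4, 23.9.
Cumulative: 23.9, 30.8, 42.1, 66.0, 74.0, 79.1, 86.6, 110.5, 134.4, 143.8, 167.7.
The total first reaches 76 DD on day 6.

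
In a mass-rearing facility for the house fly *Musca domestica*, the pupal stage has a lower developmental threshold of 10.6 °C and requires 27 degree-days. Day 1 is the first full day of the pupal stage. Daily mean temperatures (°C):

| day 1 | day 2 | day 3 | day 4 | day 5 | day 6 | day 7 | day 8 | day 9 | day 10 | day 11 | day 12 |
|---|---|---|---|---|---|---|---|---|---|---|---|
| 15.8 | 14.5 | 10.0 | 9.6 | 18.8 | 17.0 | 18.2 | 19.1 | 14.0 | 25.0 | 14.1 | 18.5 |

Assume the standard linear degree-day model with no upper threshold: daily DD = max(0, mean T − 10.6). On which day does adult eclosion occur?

Daily DD above 10.6 °C: 5.2, 3.9, 0.0, 0.0, 8.2, 6.4, 7.6, 8.5, 3.4, 14.4, 3.5, 7.9.
Cumulative: 5.2, 9.1, 9.1, 9.1, 17.3, 23.7, 31.3, 39.8, 43.2, 57.6, 61.1, 69.0.
The total first reaches 27 DD on day 7.

day 7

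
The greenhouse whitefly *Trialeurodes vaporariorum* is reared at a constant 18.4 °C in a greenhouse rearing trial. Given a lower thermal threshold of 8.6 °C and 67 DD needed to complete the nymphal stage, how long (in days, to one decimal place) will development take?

Daily accumulation = 18.4 − 8.6 = 9.8 DD/day.
Duration = 67 / 9.8 = 6.837 ≈ 6.8 days.

6.8 days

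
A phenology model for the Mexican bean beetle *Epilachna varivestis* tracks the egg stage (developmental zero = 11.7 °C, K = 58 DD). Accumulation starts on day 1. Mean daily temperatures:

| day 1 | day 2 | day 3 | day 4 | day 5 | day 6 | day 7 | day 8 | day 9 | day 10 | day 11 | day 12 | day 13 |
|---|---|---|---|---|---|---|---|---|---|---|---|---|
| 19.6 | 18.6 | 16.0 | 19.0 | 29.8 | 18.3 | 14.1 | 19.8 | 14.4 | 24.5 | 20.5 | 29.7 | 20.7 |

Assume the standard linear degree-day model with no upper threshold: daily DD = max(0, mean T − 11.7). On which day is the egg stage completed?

day 8

Daily DD above 11.7 °C: 7.9, 6.9, 4.3, 7.3, 18.1, 6.6, 2.4, 8.1, 2.7, 12.8, 8.8, 18.0, 9.0.
Cumulative: 7.9, 14.8, 19.1, 26.4, 44.5, 51.1, 53.5, 61.6, 64.3, 77.1, 85.9, 103.9, 112.9.
The total first reaches 58 DD on day 8.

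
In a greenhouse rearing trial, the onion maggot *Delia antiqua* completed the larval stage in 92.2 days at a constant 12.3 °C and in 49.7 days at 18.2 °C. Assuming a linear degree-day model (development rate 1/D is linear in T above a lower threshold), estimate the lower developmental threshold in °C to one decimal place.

5.4 °C

Linear rate model ⇒ the product D·(T − T_b) is constant across temperatures.
92.2·(12.3 − T_b) = 49.7·(18.2 − T_b)
T_b = (92.2·12.3 − 49.7·18.2) / (92.2 − 49.7) = 229.52 / 42.5 = 5.400 °C ≈ 5.4 °C.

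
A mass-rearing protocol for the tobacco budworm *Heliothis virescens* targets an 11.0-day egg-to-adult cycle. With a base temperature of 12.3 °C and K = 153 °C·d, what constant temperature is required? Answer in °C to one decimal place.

Required daily accumulation = 153 / 11.0 = 13.909 DD/day.
T = T_base + 13.909 = 12.3 + 13.909 = 26.209 ≈ 26.2 °C.

26.2 °C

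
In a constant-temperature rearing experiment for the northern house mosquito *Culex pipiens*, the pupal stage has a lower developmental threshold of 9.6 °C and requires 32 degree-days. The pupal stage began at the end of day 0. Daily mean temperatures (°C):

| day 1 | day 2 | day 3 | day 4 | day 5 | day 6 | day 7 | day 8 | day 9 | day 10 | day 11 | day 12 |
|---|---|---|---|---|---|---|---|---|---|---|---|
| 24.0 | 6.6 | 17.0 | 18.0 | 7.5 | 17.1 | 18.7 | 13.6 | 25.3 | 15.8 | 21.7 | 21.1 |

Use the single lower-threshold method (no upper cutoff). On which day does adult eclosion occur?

day 6

Daily DD above 9.6 °C: 14.4, 0.0, 7.4, 8.4, 0.0, 7.5, 9.1, 4.0, 15.7, 6.2, 12.1, 11.5.
Cumulative: 14.4, 14.4, 21.8, 30.2, 30.2, 37.7, 46.8, 50.8, 66.5, 72.7, 84.8, 96.3.
The total first reaches 32 DD on day 6.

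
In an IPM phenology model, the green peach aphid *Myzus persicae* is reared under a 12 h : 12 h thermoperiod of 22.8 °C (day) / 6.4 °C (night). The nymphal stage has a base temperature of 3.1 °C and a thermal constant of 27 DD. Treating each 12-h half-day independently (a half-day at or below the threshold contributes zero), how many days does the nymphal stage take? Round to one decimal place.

Day half: max(0, 22.8 − 3.1) × 0.5 = 19.7 × 0.5 = 9.85 DD.
Night half: max(0, 6.4 − 3.1) × 0.5 = 3.3 × 0.5 = 1.65 DD.
Per 24 h: 11.50 DD/day.
Duration = 27 / 11.50 = 2.348 ≈ 2.3 days.

2.3 days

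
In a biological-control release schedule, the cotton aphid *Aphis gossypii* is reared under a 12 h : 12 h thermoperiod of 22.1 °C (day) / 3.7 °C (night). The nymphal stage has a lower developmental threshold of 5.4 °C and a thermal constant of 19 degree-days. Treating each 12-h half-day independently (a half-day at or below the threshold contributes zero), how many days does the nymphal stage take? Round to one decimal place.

Day half: max(0, 22.1 − 5.4) × 0.5 = 16.7 × 0.5 = 8.35 DD.
Night half: max(0, 3.7 − 5.4) × 0.5 = 0.0 × 0.5 = 0.00 DD.
Per 24 h: 8.35 DD/day.
Duration = 19 / 8.35 = 2.275 ≈ 2.3 days.

2.3 days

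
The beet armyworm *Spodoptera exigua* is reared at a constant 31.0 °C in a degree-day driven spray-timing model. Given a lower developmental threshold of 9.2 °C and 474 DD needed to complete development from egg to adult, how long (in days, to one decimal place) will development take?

Daily accumulation = 31.0 − 9.2 = 21.8 DD/day.
Duration = 474 / 21.8 = 21.743 ≈ 21.7 days.

21.7 days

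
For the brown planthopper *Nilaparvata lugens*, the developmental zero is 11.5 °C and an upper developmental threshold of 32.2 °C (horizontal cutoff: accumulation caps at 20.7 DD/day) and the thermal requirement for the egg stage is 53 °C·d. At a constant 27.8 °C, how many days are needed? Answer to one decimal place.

3.3 days

Daily accumulation = 27.8 − 11.5 = 16.3 DD/day.
Duration = 53 / 16.3 = 3.252 ≈ 3.3 days.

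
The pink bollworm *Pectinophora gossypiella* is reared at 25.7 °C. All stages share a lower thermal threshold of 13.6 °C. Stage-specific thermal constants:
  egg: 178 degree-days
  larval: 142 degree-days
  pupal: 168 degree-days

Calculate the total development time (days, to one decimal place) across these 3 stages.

Daily accumulation at 25.7 °C = 25.7 − 13.6 = 12.1 DD/day.
Total K = 178 + 142 + 168 = 488 DD.
Total duration = 488 / 12.1 = 40.331 ≈ 40.3 days.

40.3 days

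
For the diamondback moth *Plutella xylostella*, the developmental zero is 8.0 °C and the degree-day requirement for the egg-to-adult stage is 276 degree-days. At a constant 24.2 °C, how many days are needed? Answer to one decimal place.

Daily accumulation = 24.2 − 8.0 = 16.2 DD/day.
Duration = 276 / 16.2 = 17.037 ≈ 17.0 days.

17.0 days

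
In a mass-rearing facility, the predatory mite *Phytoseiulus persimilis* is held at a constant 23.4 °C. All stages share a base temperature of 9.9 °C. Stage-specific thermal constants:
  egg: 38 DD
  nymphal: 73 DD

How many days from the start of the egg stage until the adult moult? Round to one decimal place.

Daily accumulation at 23.4 °C = 23.4 − 9.9 = 13.5 DD/day.
Total K = 38 + 73 = 111 DD.
Total duration = 111 / 13.5 = 8.222 ≈ 8.2 days.

8.2 days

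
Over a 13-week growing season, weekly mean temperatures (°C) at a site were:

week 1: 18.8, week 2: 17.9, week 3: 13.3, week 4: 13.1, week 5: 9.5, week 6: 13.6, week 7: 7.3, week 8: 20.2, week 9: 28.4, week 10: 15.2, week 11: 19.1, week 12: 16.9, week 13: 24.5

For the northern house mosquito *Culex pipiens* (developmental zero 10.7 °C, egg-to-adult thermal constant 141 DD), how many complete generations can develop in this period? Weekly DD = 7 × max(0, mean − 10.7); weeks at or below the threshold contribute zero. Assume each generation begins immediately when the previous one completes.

4 generations

Weekly DD (7 × max(0, T̄ − 10.7)): 56.7, 50.4, 18.2, 16.8, 0.0, 20.3, 0.0, 66.5, 123.9, 31.5, 58.8, 43.4, 96.6.
Season total = 583.1 DD.
Complete generations = ⌊583.1 / 141⌋ = 4.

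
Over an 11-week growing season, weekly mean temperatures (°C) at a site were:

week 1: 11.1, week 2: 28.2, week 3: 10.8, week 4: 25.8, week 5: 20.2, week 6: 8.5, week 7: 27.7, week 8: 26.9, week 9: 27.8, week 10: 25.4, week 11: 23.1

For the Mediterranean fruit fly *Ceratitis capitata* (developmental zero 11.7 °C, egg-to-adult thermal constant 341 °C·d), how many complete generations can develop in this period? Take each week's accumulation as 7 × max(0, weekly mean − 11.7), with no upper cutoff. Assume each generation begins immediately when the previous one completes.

Weekly DD (7 × max(0, T̄ − 11.7)): 0.0, 115.5, 0.0, 98.7, 59.5, 0.0, 112.0, 106.4, 112.7, 95.9, 79.8.
Season total = 780.5 DD.
Complete generations = ⌊780.5 / 341⌋ = 2.

2 generations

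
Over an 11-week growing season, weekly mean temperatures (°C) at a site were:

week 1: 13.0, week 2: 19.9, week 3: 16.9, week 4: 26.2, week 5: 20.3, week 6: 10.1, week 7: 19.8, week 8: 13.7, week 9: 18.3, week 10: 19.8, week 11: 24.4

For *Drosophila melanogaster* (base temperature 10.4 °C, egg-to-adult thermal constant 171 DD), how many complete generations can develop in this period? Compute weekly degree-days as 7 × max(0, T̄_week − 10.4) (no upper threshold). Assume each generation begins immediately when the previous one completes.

3 generations

Weekly DD (7 × max(0, T̄ − 10.4)): 18.2, 66.5, 45.5, 110.6, 69.3, 0.0, 65.8, 23.1, 55.3, 65.8, 98.0.
Season total = 618.1 DD.
Complete generations = ⌊618.1 / 171⌋ = 3.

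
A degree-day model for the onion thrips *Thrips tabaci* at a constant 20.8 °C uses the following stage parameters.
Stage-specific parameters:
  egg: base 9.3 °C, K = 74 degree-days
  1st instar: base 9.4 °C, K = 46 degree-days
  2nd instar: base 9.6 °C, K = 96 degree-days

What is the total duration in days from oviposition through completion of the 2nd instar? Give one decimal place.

egg: 74 / (20.8 − 9.3) = 74 / 11.5 = 6.435 d.
1st instar: 46 / (20.8 − 9.4) = 46 / 11.4 = 4.035 d.
2nd instar: 96 / (20.8 − 9.6) = 96 / 11.2 = 8.571 d.
Sum = 19.041 ≈ 19.0 days.

19.0 days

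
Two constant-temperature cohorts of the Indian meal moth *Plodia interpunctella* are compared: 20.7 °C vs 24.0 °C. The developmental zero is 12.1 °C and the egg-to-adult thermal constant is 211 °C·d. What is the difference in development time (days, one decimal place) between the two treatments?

At 20.7 °C: 211 / (20.7 − 12.1) = 211 / 8.6 = 24.535 d.
At 24.0 °C: 211 / (24.0 − 12.1) = 211 / 11.9 = 17.731 d.
Difference = |24.535 − 17.731| = 6.804 ≈ 6.8 days.

6.8 days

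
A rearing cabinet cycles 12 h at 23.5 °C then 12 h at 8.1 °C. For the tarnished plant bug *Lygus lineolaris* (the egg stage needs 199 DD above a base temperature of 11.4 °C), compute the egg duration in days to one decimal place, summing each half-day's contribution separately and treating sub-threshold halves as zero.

32.9 days

Day half: max(0, 23.5 − 11.4) × 0.5 = 12.1 × 0.5 = 6.05 DD.
Night half: max(0, 8.1 − 11.4) × 0.5 = 0.0 × 0.5 = 0.00 DD.
Per 24 h: 6.05 DD/day.
Duration = 199 / 6.05 = 32.893 ≈ 32.9 days.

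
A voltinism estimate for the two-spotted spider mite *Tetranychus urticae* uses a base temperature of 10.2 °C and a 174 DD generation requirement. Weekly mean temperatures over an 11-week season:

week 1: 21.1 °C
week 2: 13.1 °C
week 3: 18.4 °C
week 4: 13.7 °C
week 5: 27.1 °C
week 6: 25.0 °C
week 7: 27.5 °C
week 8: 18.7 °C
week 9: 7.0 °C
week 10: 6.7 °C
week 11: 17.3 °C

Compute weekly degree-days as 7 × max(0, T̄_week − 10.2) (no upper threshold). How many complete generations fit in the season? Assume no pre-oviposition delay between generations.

3 generations

Weekly DD (7 × max(0, T̄ − 10.2)): 76.3, 20.3, 57.4, 24.5, 118.3, 103.6, 121.1, 59.5, 0.0, 0.0, 49.7.
Season total = 630.7 DD.
Complete generations = ⌊630.7 / 174⌋ = 3.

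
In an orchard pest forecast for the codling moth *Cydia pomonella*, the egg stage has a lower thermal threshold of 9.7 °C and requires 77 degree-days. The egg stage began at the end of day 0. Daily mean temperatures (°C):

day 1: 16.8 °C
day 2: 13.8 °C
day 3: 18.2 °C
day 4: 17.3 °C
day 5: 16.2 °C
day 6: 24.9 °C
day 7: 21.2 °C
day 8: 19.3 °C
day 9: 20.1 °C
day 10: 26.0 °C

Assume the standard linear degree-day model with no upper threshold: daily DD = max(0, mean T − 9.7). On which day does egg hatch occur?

day 9

Daily DD above 9.7 °C: 7.1, 4.1, 8.5, 7.6, 6.5, 15.2, 11.5, 9.6, 10.4, 16.3.
Cumulative: 7.1, 11.2, 19.7, 27.3, 33.8, 49.0, 60.5, 70.1, 80.5, 96.8.
The total first reaches 77 DD on day 9.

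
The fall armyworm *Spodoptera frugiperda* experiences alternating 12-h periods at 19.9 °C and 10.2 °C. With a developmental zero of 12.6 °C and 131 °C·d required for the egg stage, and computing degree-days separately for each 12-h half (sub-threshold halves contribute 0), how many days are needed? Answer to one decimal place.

35.9 days

Day half: max(0, 19.9 − 12.6) × 0.5 = 7.3 × 0.5 = 3.65 DD.
Night half: max(0, 10.2 − 12.6) × 0.5 = 0.0 × 0.5 = 0.00 DD.
Per 24 h: 3.65 DD/day.
Duration = 131 / 3.65 = 35.890 ≈ 35.9 days.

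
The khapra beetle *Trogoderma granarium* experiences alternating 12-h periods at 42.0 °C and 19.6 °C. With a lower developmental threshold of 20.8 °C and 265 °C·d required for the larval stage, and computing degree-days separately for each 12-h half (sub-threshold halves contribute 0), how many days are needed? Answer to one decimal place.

25.0 days

Day half: max(0, 42.0 − 20.8) × 0.5 = 21.2 × 0.5 = 10.60 DD.
Night half: max(0, 19.6 − 20.8) × 0.5 = 0.0 × 0.5 = 0.00 DD.
Per 24 h: 10.60 DD/day.
Duration = 265 / 10.60 = 25.000 ≈ 25.0 days.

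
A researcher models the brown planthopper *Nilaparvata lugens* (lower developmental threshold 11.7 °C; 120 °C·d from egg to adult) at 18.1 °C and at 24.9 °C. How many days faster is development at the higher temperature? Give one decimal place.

9.7 days

At 18.1 °C: 120 / (18.1 − 11.7) = 120 / 6.4 = 18.750 d.
At 24.9 °C: 120 / (24.9 − 11.7) = 120 / 13.2 = 9.091 d.
Difference = |18.750 − 9.091| = 9.659 ≈ 9.7 days.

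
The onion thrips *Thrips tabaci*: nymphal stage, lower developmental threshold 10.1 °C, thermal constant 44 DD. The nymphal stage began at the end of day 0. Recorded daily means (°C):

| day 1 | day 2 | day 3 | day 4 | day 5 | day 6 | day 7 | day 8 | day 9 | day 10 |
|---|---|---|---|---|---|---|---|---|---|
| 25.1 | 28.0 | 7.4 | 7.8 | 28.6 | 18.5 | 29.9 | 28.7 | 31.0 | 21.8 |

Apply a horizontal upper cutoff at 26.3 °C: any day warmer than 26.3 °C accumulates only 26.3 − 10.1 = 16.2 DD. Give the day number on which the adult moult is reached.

day 5

Daily DD above 10.1 °C (capped at 16.2): 15.0, 16.2, 0.0, 0.0, 16.2, 8.4, 16.2, 16.2, 16.2, 11.7.
Cumulative: 15.0, 31.2, 31.2, 31.2, 47.4, 55.8, 72.0, 88.2, 104.4, 116.1.
The total first reaches 44 DD on day 5.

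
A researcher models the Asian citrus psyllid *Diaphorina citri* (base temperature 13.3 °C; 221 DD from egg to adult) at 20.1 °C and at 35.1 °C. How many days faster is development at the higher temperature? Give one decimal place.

22.4 days

At 20.1 °C: 221 / (20.1 − 13.3) = 221 / 6.8 = 32.500 d.
At 35.1 °C: 221 / (35.1 − 13.3) = 221 / 21.8 = 10.138 d.
Difference = |32.500 − 10.138| = 22.362 ≈ 22.4 days.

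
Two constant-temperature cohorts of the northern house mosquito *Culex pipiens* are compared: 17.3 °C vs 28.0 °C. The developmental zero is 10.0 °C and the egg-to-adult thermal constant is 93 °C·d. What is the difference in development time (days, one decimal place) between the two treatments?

At 17.3 °C: 93 / (17.3 − 10.0) = 93 / 7.3 = 12.740 d.
At 28.0 °C: 93 / (28.0 − 10.0) = 93 / 18.0 = 5.167 d.
Difference = |12.740 − 5.167| = 7.573 ≈ 7.6 days.

7.6 days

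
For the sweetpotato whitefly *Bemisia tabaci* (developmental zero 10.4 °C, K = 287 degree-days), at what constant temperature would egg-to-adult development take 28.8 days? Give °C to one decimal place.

Required daily accumulation = 287 / 28.8 = 9.965 DD/day.
T = T_base + 9.965 = 10.4 + 9.965 = 20.365 ≈ 20.4 °C.

20.4 °C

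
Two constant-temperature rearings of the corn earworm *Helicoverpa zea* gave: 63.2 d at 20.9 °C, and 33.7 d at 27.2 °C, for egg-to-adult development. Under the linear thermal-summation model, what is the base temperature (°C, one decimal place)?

13.7 °C

Under the model K = D·(T − T_b), so D₁·(T₁ − T_b) = D₂·(T₂ − T_b).
63.2·(20.9 − T_b) = 33.7·(27.2 − T_b)
T_b = (63.2·20.9 − 33.7·27.2) / (63.2 − 33.7) = 404.24 / 29.5 = 13.703 °C ≈ 13.7 °C.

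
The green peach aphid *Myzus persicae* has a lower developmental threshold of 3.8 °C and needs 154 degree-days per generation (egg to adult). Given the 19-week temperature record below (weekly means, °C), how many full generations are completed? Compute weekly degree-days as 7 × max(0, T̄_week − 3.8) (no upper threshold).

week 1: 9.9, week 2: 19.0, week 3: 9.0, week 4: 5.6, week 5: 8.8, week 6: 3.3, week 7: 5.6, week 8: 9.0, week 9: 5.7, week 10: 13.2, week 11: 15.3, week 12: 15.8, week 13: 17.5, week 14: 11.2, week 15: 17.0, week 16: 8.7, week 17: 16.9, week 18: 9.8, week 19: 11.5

Weekly DD (7 × max(0, T̄ − 3.8)): 42.7, 106.4, 36.4, 12.6, 35.0, 0.0, 12.6, 36.4, 13.3, 65.8, 80.5, 84.0, 95.9, 51.8, 92.4, 34.3, 91.7, 42.0, 53.9.
Season total = 987.7 DD.
Complete generations = ⌊987.7 / 154⌋ = 6.

6 generations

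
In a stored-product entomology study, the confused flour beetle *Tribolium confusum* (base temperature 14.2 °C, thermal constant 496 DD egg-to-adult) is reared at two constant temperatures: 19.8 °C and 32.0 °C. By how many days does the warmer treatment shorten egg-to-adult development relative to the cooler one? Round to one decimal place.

60.7 days

At 19.8 °C: 496 / (19.8 − 14.2) = 496 / 5.6 = 88.571 d.
At 32.0 °C: 496 / (32.0 − 14.2) = 496 / 17.8 = 27.865 d.
Difference = |88.571 − 27.865| = 60.706 ≈ 60.7 days.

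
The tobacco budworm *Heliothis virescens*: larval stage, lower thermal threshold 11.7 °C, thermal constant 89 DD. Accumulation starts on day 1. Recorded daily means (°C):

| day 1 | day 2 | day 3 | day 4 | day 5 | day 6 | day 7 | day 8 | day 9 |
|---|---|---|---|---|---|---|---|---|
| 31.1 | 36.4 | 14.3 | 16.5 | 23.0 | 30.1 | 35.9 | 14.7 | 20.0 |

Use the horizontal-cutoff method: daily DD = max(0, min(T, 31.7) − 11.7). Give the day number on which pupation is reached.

Daily DD above 11.7 °C (capped at 20.0): 19.4, 20.0, 2.6, 4.8, 11.3, 18.4, 20.0, 3.0, 8.3.
Cumulative: 19.4, 39.4, 42.0, 46.8, 58.1, 76.5, 96.5, 99.5, 107.8.
The total first reaches 89 DD on day 7.

day 7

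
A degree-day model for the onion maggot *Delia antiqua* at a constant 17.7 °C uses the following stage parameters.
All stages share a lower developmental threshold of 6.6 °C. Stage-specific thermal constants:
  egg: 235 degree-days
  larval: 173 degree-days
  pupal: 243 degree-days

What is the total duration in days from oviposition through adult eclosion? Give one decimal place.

Daily accumulation at 17.7 °C = 17.7 − 6.6 = 11.1 DD/day.
Total K = 235 + 173 + 243 = 651 DD.
Total duration = 651 / 11.1 = 58.649 ≈ 58.6 days.

58.6 days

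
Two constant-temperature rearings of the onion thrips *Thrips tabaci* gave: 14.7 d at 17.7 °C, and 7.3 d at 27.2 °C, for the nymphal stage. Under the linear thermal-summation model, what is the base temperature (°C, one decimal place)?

Linear rate model ⇒ the product D·(T − T_b) is constant across temperatures.
14.7·(17.7 − T_b) = 7.3·(27.2 − T_b)
T_b = (14.7·17.7 − 7.3·27.2) / (14.7 − 7.3) = 61.63 / 7.4 = 8.328 °C ≈ 8.3 °C.

8.3 °C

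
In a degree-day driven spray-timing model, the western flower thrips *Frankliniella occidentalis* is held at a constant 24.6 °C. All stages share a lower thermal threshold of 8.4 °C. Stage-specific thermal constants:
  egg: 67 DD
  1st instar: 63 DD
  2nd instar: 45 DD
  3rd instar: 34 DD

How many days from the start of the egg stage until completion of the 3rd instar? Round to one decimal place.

Daily accumulation at 24.6 °C = 24.6 − 8.4 = 16.2 DD/day.
Total K = 67 + 63 + 45 + 34 = 209 DD.
Total duration = 209 / 16.2 = 12.901 ≈ 12.9 days.

12.9 days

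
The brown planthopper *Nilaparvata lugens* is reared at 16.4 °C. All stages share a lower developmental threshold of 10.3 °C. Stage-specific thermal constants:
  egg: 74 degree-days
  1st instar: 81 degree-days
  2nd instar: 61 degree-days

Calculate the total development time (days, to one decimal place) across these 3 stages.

Daily accumulation at 16.4 °C = 16.4 − 10.3 = 6.1 DD/day.
Total K = 74 + 81 + 61 = 216 DD.
Total duration = 216 / 6.1 = 35.410 ≈ 35.4 days.

35.4 days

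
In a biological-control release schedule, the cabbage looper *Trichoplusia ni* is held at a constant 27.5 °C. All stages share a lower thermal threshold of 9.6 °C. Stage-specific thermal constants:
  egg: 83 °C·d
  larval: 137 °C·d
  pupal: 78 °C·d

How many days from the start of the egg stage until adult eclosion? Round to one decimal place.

Daily accumulation at 27.5 °C = 27.5 − 9.6 = 17.9 DD/day.
Total K = 83 + 137 + 78 = 298 DD.
Total duration = 298 / 17.9 = 16.648 ≈ 16.6 days.

16.6 days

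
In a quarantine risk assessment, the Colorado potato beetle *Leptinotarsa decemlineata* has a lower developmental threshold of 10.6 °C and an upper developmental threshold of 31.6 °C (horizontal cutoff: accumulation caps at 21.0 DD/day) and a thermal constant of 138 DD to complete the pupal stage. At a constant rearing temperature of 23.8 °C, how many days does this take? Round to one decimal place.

Daily accumulation = 23.8 − 10.6 = 13.2 DD/day.
Duration = 138 / 13.2 = 10.455 ≈ 10.5 days.

10.5 days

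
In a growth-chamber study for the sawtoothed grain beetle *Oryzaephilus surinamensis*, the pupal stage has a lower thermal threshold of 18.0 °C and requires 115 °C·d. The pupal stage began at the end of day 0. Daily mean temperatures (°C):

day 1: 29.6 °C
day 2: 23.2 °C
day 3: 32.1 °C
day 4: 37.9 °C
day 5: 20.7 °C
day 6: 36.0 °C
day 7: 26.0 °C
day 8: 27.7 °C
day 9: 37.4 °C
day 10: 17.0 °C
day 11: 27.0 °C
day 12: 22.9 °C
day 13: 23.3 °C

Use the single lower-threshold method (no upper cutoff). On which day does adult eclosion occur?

day 11

Daily DD above 18.0 °C: 11.6, 5.2, 14.1, 19.9, 2.7, 18.0, 8.0, 9.7, 19.4, 0.0, 9.0, 4.9, 5.3.
Cumulative: 11.6, 16.8, 30.9, 50.8, 53.5, 71.5, 79.5, 89.2, 108.6, 108.6, 117.6, 122.5, 127.8.
The total first reaches 115 DD on day 11.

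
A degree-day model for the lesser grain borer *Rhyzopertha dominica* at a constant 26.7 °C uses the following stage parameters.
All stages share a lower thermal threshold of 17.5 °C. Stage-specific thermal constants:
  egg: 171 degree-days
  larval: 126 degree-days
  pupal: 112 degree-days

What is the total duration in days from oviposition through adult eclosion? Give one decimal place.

44.5 days

Daily accumulation at 26.7 °C = 26.7 − 17.5 = 9.2 DD/day.
Total K = 171 + 126 + 112 = 409 DD.
Total duration = 409 / 9.2 = 44.457 ≈ 44.5 days.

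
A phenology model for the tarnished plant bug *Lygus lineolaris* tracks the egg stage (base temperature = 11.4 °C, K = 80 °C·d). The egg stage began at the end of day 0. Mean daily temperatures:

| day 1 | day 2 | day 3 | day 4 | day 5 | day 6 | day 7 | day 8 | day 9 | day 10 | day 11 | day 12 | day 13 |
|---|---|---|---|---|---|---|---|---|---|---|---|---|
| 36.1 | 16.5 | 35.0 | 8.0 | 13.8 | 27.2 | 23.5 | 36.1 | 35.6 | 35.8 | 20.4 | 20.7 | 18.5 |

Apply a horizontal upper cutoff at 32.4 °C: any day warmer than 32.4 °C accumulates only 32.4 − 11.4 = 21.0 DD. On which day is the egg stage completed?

day 8

Daily DD above 11.4 °C (capped at 21.0): 21.0, 5.1, 21.0, 0.0, 2.4, 15.8, 12.1, 21.0, 21.0, 21.0, 9.0, 9.3, 7.1.
Cumulative: 21.0, 26.1, 47.1, 47.1, 49.5, 65.3, 77.4, 98.4, 119.4, 140.4, 149.4, 158.7, 165.8.
The total first reaches 80 DD on day 8.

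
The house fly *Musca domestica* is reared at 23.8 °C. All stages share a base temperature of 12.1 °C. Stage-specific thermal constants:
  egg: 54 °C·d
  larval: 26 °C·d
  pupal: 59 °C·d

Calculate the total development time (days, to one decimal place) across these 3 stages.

11.9 days

Daily accumulation at 23.8 °C = 23.8 − 12.1 = 11.7 DD/day.
Total K = 54 + 26 + 59 = 139 DD.
Total duration = 139 / 11.7 = 11.880 ≈ 11.9 days.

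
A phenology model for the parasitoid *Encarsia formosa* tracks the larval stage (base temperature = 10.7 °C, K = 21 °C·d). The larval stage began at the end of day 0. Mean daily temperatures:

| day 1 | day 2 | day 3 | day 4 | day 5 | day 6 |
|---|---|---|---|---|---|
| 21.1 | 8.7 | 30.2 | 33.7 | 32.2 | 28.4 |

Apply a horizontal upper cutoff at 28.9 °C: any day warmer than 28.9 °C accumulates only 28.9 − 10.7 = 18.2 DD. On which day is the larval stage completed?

Daily DD above 10.7 °C (capped at 18.2): 10.4, 0.0, 18.2, 18.2, 18.2, 17.7.
Cumulative: 10.4, 10.4, 28.6, 46.8, 65.0, 82.7.
The total first reaches 21 DD on day 3.

day 3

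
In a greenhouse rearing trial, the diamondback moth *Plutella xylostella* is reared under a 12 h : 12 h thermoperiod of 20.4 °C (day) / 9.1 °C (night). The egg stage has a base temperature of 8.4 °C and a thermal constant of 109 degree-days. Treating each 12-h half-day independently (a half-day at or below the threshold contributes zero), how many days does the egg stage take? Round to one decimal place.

17.2 days

Day half: max(0, 20.4 − 8.4) × 0.5 = 12.0 × 0.5 = 6.00 DD.
Night half: max(0, 9.1 − 8.4) × 0.5 = 0.7 × 0.5 = 0.35 DD.
Per 24 h: 6.35 DD/day.
Duration = 109 / 6.35 = 17.165 ≈ 17.2 days.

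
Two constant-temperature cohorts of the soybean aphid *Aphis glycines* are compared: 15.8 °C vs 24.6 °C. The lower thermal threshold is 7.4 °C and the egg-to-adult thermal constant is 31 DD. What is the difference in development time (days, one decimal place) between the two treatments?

At 15.8 °C: 31 / (15.8 − 7.4) = 31 / 8.4 = 3.690 d.
At 24.6 °C: 31 / (24.6 − 7.4) = 31 / 17.2 = 1.802 d.
Difference = |3.690 − 1.802| = 1.888 ≈ 1.9 days.

1.9 days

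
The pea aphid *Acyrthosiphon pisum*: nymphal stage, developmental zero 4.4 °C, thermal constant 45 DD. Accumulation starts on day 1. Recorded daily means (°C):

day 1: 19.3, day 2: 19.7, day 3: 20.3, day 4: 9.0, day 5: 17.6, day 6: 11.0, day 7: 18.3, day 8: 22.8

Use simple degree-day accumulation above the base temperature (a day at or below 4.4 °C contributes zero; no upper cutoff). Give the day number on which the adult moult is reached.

Daily DD above 4.4 °C: 14.9, 15.3, 15.9, 4.6, 13.2, 6.6, 13.9, 18.4.
Cumulative: 14.9, 30.2, 46.1, 50.7, 63.9, 70.5, 84.4, 102.8.
The total first reaches 45 DD on day 3.

day 3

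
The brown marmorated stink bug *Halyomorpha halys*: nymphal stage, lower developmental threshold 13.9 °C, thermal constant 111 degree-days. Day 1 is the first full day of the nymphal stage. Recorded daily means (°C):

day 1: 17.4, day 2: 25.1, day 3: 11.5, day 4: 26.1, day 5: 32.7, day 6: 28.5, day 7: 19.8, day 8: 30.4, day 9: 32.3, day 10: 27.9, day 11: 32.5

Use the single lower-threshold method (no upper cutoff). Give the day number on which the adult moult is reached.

day 10

Daily DD above 13.9 °C: 3.5, 11.2, 0.0, 12.2, 18.8, 14.6, 5.9, 16.5, 18.4, 14.0, 18.6.
Cumulative: 3.5, 14.7, 14.7, 26.9, 45.7, 60.3, 66.2, 82.7, 101.1, 115.1, 133.7.
The total first reaches 111 DD on day 10.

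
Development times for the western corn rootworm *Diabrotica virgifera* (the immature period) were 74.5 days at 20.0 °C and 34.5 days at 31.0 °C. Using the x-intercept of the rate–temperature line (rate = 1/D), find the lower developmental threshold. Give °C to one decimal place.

10.5 °C

Under the model K = D·(T − T_b), so D₁·(T₁ − T_b) = D₂·(T₂ − T_b).
74.5·(20.0 − T_b) = 34.5·(31.0 − T_b)
T_b = (74.5·20.0 − 34.5·31.0) / (74.5 − 34.5) = 420.50 / 40.0 = 10.512 °C ≈ 10.5 °C.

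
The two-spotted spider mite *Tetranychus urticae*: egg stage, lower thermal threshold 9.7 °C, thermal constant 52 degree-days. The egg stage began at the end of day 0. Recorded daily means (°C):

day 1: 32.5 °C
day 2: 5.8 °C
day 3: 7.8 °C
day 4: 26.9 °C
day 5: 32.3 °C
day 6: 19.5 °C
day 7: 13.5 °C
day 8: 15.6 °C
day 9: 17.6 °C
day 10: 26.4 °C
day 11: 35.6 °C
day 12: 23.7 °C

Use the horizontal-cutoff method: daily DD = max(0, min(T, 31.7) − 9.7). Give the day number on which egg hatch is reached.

Daily DD above 9.7 °C (capped at 22.0): 22.0, 0.0, 0.0, 17.2, 22.0, 9.8, 3.8, 5.9, 7.9, 16.7, 22.0, 14.0.
Cumulative: 22.0, 22.0, 22.0, 39.2, 61.2, 71.0, 74.8, 80.7, 88.6, 105.3, 127.3, 141.3.
The total first reaches 52 DD on day 5.

day 5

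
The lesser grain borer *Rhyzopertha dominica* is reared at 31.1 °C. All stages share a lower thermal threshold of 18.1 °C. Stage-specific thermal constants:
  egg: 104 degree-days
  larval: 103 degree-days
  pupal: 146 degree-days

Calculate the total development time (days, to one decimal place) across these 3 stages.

Daily accumulation at 31.1 °C = 31.1 − 18.1 = 13.0 DD/day.
Total K = 104 + 103 + 146 = 353 DD.
Total duration = 353 / 13.0 = 27.154 ≈ 27.2 days.

27.2 days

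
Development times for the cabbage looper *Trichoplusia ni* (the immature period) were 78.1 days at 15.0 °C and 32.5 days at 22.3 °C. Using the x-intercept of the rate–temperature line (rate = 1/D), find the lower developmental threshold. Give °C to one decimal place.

Linear rate model ⇒ the product D·(T − T_b) is constant across temperatures.
78.1·(15.0 − T_b) = 32.5·(22.3 − T_b)
T_b = (78.1·15.0 − 32.5·22.3) / (78.1 − 32.5) = 446.75 / 45.6 = 9.797 °C ≈ 9.8 °C.

9.8 °C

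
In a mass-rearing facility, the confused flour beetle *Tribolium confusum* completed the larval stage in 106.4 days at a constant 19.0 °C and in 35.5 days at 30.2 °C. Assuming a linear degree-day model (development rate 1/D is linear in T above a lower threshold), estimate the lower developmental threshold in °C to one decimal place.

13.4 °C

Equal thermal constants: D₁(T₁ − T_b) = D₂(T₂ − T_b).
106.4·(19.0 − T_b) = 35.5·(30.2 − T_b)
T_b = (106.4·19.0 − 35.5·30.2) / (106.4 − 35.5) = 949.50 / 70.9 = 13.392 °C ≈ 13.4 °C.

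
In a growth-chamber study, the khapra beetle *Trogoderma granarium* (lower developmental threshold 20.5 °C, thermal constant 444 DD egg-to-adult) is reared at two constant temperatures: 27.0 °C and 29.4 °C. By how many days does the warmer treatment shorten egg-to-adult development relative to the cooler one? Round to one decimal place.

At 27.0 °C: 444 / (27.0 − 20.5) = 444 / 6.5 = 68.308 d.
At 29.4 °C: 444 / (29.4 − 20.5) = 444 / 8.9 = 49.888 d.
Difference = |68.308 − 49.888| = 18.420 ≈ 18.4 days.

18.4 days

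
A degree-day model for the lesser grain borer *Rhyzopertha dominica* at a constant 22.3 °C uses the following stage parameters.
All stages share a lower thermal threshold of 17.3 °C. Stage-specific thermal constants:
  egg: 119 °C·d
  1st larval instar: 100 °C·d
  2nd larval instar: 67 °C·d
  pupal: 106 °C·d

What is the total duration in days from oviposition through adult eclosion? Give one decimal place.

78.4 days

Daily accumulation at 22.3 °C = 22.3 − 17.3 = 5.0 DD/day.
Total K = 119 + 100 + 67 + 106 = 392 DD.
Total duration = 392 / 5.0 = 78.400 ≈ 78.4 days.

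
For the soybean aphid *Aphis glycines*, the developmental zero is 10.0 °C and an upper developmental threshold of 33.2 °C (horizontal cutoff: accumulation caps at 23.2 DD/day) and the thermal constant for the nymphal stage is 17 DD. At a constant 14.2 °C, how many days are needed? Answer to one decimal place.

Daily accumulation = 14.2 − 10.0 = 4.2 DD/day.
Duration = 17 / 4.2 = 4.048 ≈ 4.0 days.

4.0 days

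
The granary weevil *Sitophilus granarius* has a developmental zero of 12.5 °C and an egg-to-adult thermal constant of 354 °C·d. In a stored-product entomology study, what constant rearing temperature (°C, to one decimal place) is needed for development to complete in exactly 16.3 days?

Required daily accumulation = 354 / 16.3 = 21.718 DD/day.
T = T_base + 21.718 = 12.5 + 21.718 = 34.218 ≈ 34.2 °C.

34.2 °C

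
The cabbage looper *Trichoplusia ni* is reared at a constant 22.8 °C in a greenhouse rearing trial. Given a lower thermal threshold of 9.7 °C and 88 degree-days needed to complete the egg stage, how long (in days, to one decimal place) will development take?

6.7 days

Daily accumulation = 22.8 − 9.7 = 13.1 DD/day.
Duration = 88 / 13.1 = 6.718 ≈ 6.7 days.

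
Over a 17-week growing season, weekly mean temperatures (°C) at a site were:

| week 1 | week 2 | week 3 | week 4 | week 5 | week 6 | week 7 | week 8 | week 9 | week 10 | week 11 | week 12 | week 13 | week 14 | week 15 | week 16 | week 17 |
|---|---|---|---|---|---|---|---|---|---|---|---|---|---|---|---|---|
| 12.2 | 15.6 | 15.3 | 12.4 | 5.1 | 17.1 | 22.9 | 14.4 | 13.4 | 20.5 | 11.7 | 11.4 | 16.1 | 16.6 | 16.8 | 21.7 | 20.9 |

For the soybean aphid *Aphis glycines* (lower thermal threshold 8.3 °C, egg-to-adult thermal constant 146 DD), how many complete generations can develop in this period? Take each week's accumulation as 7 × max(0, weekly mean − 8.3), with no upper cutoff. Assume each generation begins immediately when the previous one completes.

6 generations

Weekly DD (7 × max(0, T̄ − 8.3)): 27.3, 51.1, 49.0, 28.7, 0.0, 61.6, 102.2, 42.7, 35.7, 85.4, 23.8, 21.7, 54.6, 58.1, 59.5, 93.8, 88.2.
Season total = 883.4 DD.
Complete generations = ⌊883.4 / 146⌋ = 6.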